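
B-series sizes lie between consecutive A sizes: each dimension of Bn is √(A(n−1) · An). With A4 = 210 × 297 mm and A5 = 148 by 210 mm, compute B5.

176 × 250 mm

Short side: √(210 · 148) = √31080 ≈ 176.3 → 176 mm
Long side: √(297 · 210) = √62370 ≈ 249.7 → 250 mm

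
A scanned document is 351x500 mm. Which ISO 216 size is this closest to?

Aspect ratio 500/351 ≈ 1.425 — close to the ISO √2 ≈ 1.414.
In the B-series (B0 = 1000 × 1414 mm): B3 = 353 × 500 mm.
Off by 2 mm total — nearest standard size.

B3 (353 × 500 mm)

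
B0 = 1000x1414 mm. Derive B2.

B1: ⌊1414/2⌋ × 1000 = 707 × 1000 mm
B2: ⌊1000/2⌋ × 707 = 500 × 707 mm

500 × 707 mm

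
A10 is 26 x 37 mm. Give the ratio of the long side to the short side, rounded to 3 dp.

37 / 26 = 1.423
ISO 216 targets √2 ≈ 1.414; the +0.009 deviation is from mm rounding.

1.423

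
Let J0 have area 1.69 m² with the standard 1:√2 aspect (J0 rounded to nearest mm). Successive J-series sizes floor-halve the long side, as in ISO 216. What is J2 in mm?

546 × 773 mm

Let J0's short side be w mm. w · w√2 = 1.69 m² = 1,690,000 mm², so w ≈ 1093.2 mm and w√2 ≈ 1546.0 mm → J0 = 1093 × 1546 mm.
J1: ⌊1546/2⌋ × 1093 = 773 × 1093 mm
J2: ⌊1093/2⌋ × 773 = 546 × 773 mm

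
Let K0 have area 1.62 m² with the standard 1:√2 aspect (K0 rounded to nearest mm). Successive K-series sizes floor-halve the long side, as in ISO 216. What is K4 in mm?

267 × 378 mm

Let K0's short side be w mm. w · w√2 = 1.62 m² = 1,620,000 mm², so w ≈ 1070.3 mm and w√2 ≈ 1513.6 mm → K0 = 1070 × 1514 mm.
K1: ⌊1514/2⌋ × 1070 = 757 × 1070 mm
K2: ⌊1070/2⌋ × 757 = 535 × 757 mm
K3: ⌊757/2⌋ × 535 = 378 × 535 mm
K4: ⌊535/2⌋ × 378 = 267 × 378 mm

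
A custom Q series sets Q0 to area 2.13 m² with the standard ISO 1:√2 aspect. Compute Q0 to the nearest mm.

1227 × 1736 mm

Let the short side be w mm. Then w · w√2 = 2.13 m² = 2,130,000 mm².
w² = 2,130,000/√2, so w ≈ 1227.2 mm; long side = w√2 ≈ 1735.6 mm.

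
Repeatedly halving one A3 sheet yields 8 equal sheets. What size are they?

8 = 2^3, so 3 halving steps.
A3 → A4 → … → A6 after 3 steps.

A6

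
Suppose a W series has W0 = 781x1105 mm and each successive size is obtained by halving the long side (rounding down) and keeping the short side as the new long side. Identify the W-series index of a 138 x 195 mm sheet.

W5

W0: 781 × 1105 mm
W1: 552 × 781 mm
W2: 390 × 552 mm
W3: 276 × 390 mm
W4: 195 × 276 mm
W5: 138 × 195 mm
W6: 97 × 138 mm
→ matches W5.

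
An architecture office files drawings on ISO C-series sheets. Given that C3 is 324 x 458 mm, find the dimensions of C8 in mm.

57 × 81 mm

C4: ⌊458/2⌋ × 324 = 229 × 324 mm
C5: ⌊324/2⌋ × 229 = 162 × 229 mm
C6: ⌊229/2⌋ × 162 = 114 × 162 mm
C7: ⌊162/2⌋ × 114 = 81 × 114 mm
C8: ⌊114/2⌋ × 81 = 57 × 81 mm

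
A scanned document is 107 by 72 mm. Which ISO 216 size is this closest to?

A7 (74 × 105 mm)

Aspect ratio 107/72 ≈ 1.486 (ISO target is √2 ≈ 1.414).
In the A-series (A0 area = 1 m²): A7 = 74 × 105 mm.
Off by 4 mm total — nearest standard size.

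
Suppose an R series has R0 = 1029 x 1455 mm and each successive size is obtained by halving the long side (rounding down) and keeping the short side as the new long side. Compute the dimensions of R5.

181 × 257 mm

R1: ⌊1455/2⌋ × 1029 = 727 × 1029 mm
R2: ⌊1029/2⌋ × 727 = 514 × 727 mm
R3: ⌊727/2⌋ × 514 = 363 × 514 mm
R4: ⌊514/2⌋ × 363 = 257 × 363 mm
R5: ⌊363/2⌋ × 257 = 181 × 257 mm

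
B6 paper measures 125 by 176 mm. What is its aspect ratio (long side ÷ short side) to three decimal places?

1.408

176 / 125 = 1.408
ISO 216 targets √2 ≈ 1.414; the -0.006 deviation is from mm rounding.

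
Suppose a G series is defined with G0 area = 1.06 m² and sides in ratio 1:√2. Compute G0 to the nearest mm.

Let the short side be w mm. Then w · w√2 = 1.06 m² = 1,060,000 mm².
w² = 1,060,000/√2, so w ≈ 865.8 mm; long side = w√2 ≈ 1224.4 mm.

866 × 1224 mm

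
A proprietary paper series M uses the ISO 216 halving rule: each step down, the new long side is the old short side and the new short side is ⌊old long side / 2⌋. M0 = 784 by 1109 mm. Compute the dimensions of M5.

138 × 196 mm

M1: ⌊1109/2⌋ × 784 = 554 × 784 mm
M2: ⌊784/2⌋ × 554 = 392 × 554 mm
M3: ⌊554/2⌋ × 392 = 277 × 392 mm
M4: ⌊392/2⌋ × 277 = 196 × 277 mm
M5: ⌊277/2⌋ × 196 = 138 × 196 mm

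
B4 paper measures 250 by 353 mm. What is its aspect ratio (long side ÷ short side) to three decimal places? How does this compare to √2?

353 / 250 = 1.412
ISO 216 targets √2 ≈ 1.414; the -0.002 deviation is from mm rounding.

1.412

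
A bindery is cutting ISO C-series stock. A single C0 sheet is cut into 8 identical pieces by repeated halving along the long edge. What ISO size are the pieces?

8 = 2^3, so 3 halving steps.
C0 → C1 → … → C3 after 3 steps.

C3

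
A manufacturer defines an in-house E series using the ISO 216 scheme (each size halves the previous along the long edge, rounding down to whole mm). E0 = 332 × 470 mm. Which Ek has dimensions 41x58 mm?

E6

E0: 332 × 470 mm
E1: 235 × 332 mm
E2: 166 × 235 mm
E3: 117 × 166 mm
E4: 83 × 117 mm
E5: 58 × 83 mm
E6: 41 × 58 mm
E7: 29 × 41 mm
→ matches E6.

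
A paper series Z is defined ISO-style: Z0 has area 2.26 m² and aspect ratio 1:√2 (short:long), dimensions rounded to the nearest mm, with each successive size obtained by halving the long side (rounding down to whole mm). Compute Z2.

Let Z0's short side be w mm. w · w√2 = 2.26 m² = 2,260,000 mm², so w ≈ 1264.1 mm and w√2 ≈ 1787.8 mm → Z0 = 1264 × 1788 mm.
Z1: ⌊1788/2⌋ × 1264 = 894 × 1264 mm
Z2: ⌊1264/2⌋ × 894 = 632 × 894 mm

632 × 894 mm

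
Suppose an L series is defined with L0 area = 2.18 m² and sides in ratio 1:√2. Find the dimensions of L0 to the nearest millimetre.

Let the short side be w mm. Then w · w√2 = 2.18 m² = 2,180,000 mm².
w² = 2,180,000/√2, so w ≈ 1241.6 mm; long side = w√2 ≈ 1755.8 mm.

1242 × 1756 mm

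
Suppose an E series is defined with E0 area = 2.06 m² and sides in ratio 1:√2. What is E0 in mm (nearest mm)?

Let the short side be w mm. Then w · w√2 = 2.06 m² = 2,060,000 mm².
w² = 2,060,000/√2, so w ≈ 1206.9 mm; long side = w√2 ≈ 1706.8 mm.

1207 × 1707 mm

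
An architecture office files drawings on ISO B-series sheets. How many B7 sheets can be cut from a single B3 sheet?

16

Each ISO step halves the sheet: 1 × B3 → 2 × B4 → 4 × B5 → 8 × B6 → …
From B3 to B7 is 4 halving steps: 2^4 = 16.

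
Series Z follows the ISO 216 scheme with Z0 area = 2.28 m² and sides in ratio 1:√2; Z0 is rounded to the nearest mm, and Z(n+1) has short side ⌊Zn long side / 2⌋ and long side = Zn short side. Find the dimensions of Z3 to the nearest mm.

Let Z0's short side be w mm. w · w√2 = 2.28 m² = 2,280,000 mm², so w ≈ 1269.7 mm and w√2 ≈ 1795.7 mm → Z0 = 1270 × 1796 mm.
Z1: ⌊1796/2⌋ × 1270 = 898 × 1270 mm
Z2: ⌊1270/2⌋ × 898 = 635 × 898 mm
Z3: ⌊898/2⌋ × 635 = 449 × 635 mm

449 × 635 mm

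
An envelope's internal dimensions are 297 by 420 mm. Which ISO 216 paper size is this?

Aspect ratio 420/297 ≈ 1.414 — close to the ISO √2 ≈ 1.414.
In the A-series (A0 area = 1 m²): A3 = 297 × 420 mm.

A3 (297 × 420 mm)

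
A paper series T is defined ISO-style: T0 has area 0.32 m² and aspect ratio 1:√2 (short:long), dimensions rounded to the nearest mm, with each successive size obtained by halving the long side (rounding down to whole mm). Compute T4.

119 × 168 mm

Let T0's short side be w mm. w · w√2 = 0.32 m² = 320,000 mm², so w ≈ 475.7 mm and w√2 ≈ 672.7 mm → T0 = 476 × 673 mm.
T1: ⌊673/2⌋ × 476 = 336 × 476 mm
T2: ⌊476/2⌋ × 336 = 238 × 336 mm
T3: ⌊336/2⌋ × 238 = 168 × 238 mm
T4: ⌊238/2⌋ × 168 = 119 × 168 mm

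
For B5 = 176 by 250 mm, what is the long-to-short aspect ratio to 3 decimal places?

250 / 176 = 1.420
ISO 216 targets √2 ≈ 1.414; the +0.006 deviation is from mm rounding.

1.420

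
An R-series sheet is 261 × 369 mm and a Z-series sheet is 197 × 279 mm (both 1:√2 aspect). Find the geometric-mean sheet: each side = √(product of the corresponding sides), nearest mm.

227 × 321 mm

Short side: √(261 · 197) = √51417 ≈ 226.8 → 227 mm
Long side: √(369 · 279) = √102951 ≈ 320.9 → 321 mm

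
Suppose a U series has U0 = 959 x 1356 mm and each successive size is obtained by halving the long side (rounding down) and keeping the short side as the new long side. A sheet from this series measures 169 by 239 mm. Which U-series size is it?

U0: 959 × 1356 mm
U1: 678 × 959 mm
U2: 479 × 678 mm
U3: 339 × 479 mm
U4: 239 × 339 mm
U5: 169 × 239 mm
U6: 119 × 169 mm
→ matches U5.

U5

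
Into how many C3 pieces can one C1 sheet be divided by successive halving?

C1 = 648 × 917 mm; C3 = 324 × 458 mm.
Each halving step doubles the count; 2 steps from C1 to C3.
2^2 = 4.

4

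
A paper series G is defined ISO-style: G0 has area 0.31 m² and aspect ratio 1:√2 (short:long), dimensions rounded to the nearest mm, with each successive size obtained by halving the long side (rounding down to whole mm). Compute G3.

Let G0's short side be w mm. w · w√2 = 0.31 m² = 310,000 mm², so w ≈ 468.2 mm and w√2 ≈ 662.1 mm → G0 = 468 × 662 mm.
G1: ⌊662/2⌋ × 468 = 331 × 468 mm
G2: ⌊468/2⌋ × 331 = 234 × 331 mm
G3: ⌊331/2⌋ × 234 = 165 × 234 mm

165 × 234 mm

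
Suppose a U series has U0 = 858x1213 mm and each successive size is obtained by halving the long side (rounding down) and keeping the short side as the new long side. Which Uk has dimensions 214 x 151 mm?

U5

U0: 858 × 1213 mm
U1: 606 × 858 mm
U2: 429 × 606 mm
U3: 303 × 429 mm
U4: 214 × 303 mm
U5: 151 × 214 mm
U6: 107 × 151 mm
→ matches U5.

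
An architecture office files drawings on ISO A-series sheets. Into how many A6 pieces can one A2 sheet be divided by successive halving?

A2 = 420 × 594 mm; A6 = 105 × 148 mm.
Each halving step doubles the count; 4 steps from A2 to A6.
2^4 = 16.

16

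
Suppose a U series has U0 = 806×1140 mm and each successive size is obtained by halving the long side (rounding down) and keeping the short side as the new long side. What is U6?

U1 = 570 × 806 mm (from U0 by 1 halving).
U2: ⌊806/2⌋ × 570 = 403 × 570 mm
U3: ⌊570/2⌋ × 403 = 285 × 403 mm
U4: ⌊403/2⌋ × 285 = 201 × 285 mm
U5: ⌊285/2⌋ × 201 = 142 × 201 mm
U6: ⌊201/2⌋ × 142 = 100 × 142 mm

100 × 142 mm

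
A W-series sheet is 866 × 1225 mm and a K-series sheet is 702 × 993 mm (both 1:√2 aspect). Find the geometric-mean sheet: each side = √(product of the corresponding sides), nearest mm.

780 × 1103 mm

Short side: √(866 · 702) = √607932 ≈ 779.7 → 780 mm
Long side: √(1225 · 993) = √1216425 ≈ 1102.9 → 1103 mm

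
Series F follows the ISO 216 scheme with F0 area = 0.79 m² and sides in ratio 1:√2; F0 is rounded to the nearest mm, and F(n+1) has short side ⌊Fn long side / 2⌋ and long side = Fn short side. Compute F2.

Let F0's short side be w mm. w · w√2 = 0.79 m² = 790,000 mm², so w ≈ 747.4 mm and w√2 ≈ 1057.0 mm → F0 = 747 × 1057 mm.
F1: ⌊1057/2⌋ × 747 = 528 × 747 mm
F2: ⌊747/2⌋ × 528 = 373 × 528 mm

373 × 528 mm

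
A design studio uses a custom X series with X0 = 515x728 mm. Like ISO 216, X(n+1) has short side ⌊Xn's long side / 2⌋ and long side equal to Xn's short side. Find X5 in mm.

X1: ⌊728/2⌋ × 515 = 364 × 515 mm
X2: ⌊515/2⌋ × 364 = 257 × 364 mm
X3: ⌊364/2⌋ × 257 = 182 × 257 mm
X4: ⌊257/2⌋ × 182 = 128 × 182 mm
X5: ⌊182/2⌋ × 128 = 91 × 128 mm

91 × 128 mm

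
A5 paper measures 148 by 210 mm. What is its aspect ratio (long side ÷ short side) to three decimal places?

1.419

210 / 148 = 1.419
ISO 216 targets √2 ≈ 1.414; the +0.005 deviation is from mm rounding.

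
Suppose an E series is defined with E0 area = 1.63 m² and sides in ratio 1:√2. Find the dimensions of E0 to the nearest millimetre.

1074 × 1518 mm

Let the short side be w mm. Then w · w√2 = 1.63 m² = 1,630,000 mm².
w² = 1,630,000/√2, so w ≈ 1073.6 mm; long side = w√2 ≈ 1518.3 mm.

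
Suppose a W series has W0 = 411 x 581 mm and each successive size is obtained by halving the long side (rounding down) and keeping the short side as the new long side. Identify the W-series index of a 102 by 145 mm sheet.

W0: 411 × 581 mm
W1: 290 × 411 mm
W2: 205 × 290 mm
W3: 145 × 205 mm
W4: 102 × 145 mm
W5: 72 × 102 mm
→ matches W4.

W4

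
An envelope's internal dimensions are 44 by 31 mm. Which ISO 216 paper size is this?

Aspect ratio 44/31 ≈ 1.419 — close to the ISO √2 ≈ 1.414.
In the B-series (B0 = 1000 × 1414 mm): B10 = 31 × 44 mm.

B10 (31 × 44 mm)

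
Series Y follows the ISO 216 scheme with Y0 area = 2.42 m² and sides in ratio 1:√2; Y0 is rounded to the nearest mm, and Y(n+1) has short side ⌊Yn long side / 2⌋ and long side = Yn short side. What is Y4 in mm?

Let Y0's short side be w mm. w · w√2 = 2.42 m² = 2,420,000 mm², so w ≈ 1308.1 mm and w√2 ≈ 1850.0 mm → Y0 = 1308 × 1850 mm.
Y1: ⌊1850/2⌋ × 1308 = 925 × 1308 mm
Y2: ⌊1308/2⌋ × 925 = 654 × 925 mm
Y3: ⌊925/2⌋ × 654 = 462 × 654 mm
Y4: ⌊654/2⌋ × 462 = 327 × 462 mm

327 × 462 mm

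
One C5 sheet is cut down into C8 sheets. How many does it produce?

8

Each ISO step halves the sheet: 1 × C5 → 2 × C6 → 4 × C7 → 8 × C8
From C5 to C8 is 3 halving steps: 2^3 = 8.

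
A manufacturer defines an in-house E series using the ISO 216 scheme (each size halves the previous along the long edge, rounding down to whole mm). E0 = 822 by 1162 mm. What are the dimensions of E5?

E1 = 581 × 822 mm (from E0 by 1 halving).
E2: ⌊822/2⌋ × 581 = 411 × 581 mm
E3: ⌊581/2⌋ × 411 = 290 × 411 mm
E4: ⌊411/2⌋ × 290 = 205 × 290 mm
E5: ⌊290/2⌋ × 205 = 145 × 205 mm

145 × 205 mm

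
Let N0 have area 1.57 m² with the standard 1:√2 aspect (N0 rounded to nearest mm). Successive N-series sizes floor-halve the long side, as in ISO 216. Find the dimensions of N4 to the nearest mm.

263 × 372 mm

Let N0's short side be w mm. w · w√2 = 1.57 m² = 1,570,000 mm², so w ≈ 1053.6 mm and w√2 ≈ 1490.1 mm → N0 = 1054 × 1490 mm.
N1: ⌊1490/2⌋ × 1054 = 745 × 1054 mm
N2: ⌊1054/2⌋ × 745 = 527 × 745 mm
N3: ⌊745/2⌋ × 527 = 372 × 527 mm
N4: ⌊527/2⌋ × 372 = 263 × 372 mm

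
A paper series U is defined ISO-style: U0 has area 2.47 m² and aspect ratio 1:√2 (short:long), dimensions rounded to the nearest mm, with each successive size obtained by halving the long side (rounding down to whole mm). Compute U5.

233 × 330 mm

Let U0's short side be w mm. w · w√2 = 2.47 m² = 2,470,000 mm², so w ≈ 1321.6 mm and w√2 ≈ 1869.0 mm → U0 = 1322 × 1869 mm.
U1: ⌊1869/2⌋ × 1322 = 934 × 1322 mm
U2: ⌊1322/2⌋ × 934 = 661 × 934 mm
U3: ⌊934/2⌋ × 661 = 467 × 661 mm
U4: ⌊661/2⌋ × 467 = 330 × 467 mm
U5: ⌊467/2⌋ × 330 = 233 × 330 mm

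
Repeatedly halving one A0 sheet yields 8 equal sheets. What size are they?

8 = 2^3, so 3 halving steps.
A0 → A1 → … → A3 after 3 steps.

A3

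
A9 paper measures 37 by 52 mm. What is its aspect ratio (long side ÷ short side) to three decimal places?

52 / 37 = 1.405
ISO 216 targets √2 ≈ 1.414; the -0.009 deviation is from mm rounding.

1.405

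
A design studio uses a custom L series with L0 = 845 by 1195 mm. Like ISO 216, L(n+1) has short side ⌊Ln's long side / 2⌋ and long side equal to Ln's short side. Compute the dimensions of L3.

L1: ⌊1195/2⌋ × 845 = 597 × 845 mm
L2: ⌊845/2⌋ × 597 = 422 × 597 mm
L3: ⌊597/2⌋ × 422 = 298 × 422 mm

298 × 422 mm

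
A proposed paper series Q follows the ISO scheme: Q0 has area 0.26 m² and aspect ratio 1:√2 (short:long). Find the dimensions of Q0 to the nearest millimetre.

Let the short side be w mm. Then w · w√2 = 0.26 m² = 260,000 mm².
w² = 260,000/√2, so w ≈ 428.8 mm; long side = w√2 ≈ 606.4 mm.

429 × 606 mm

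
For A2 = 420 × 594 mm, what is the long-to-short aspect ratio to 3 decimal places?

594 / 420 = 1.414
Matches √2 ≈ 1.414 — the ISO 216 defining ratio.

1.414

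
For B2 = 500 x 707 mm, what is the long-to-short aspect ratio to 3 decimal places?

1.414

707 / 500 = 1.414
Matches √2 ≈ 1.414 — the ISO 216 defining ratio.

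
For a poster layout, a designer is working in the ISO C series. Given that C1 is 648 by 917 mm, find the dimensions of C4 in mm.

229 × 324 mm

C2: ⌊917/2⌋ × 648 = 458 × 648 mm
C3: ⌊648/2⌋ × 458 = 324 × 458 mm
C4: ⌊458/2⌋ × 324 = 229 × 324 mm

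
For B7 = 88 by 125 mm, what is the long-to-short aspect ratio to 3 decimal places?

1.420

125 / 88 = 1.420
ISO 216 targets √2 ≈ 1.414; the +0.006 deviation is from mm rounding.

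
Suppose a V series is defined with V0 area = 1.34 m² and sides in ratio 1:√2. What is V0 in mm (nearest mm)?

973 × 1377 mm

Let the short side be w mm. Then w · w√2 = 1.34 m² = 1,340,000 mm².
w² = 1,340,000/√2, so w ≈ 973.4 mm; long side = w√2 ≈ 1376.6 mm.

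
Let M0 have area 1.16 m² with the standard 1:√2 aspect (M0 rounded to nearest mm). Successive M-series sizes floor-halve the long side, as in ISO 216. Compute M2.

Let M0's short side be w mm. w · w√2 = 1.16 m² = 1,160,000 mm², so w ≈ 905.7 mm and w√2 ≈ 1280.8 mm → M0 = 906 × 1281 mm.
M1: ⌊1281/2⌋ × 906 = 640 × 906 mm
M2: ⌊906/2⌋ × 640 = 453 × 640 mm

453 × 640 mm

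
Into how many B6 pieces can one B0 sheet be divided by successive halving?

Each ISO step halves the sheet: 1 × B0 → 2 × B1 → 4 × B2 → 8 × B3 → …
From B0 to B6 is 6 halving steps: 2^6 = 64.

64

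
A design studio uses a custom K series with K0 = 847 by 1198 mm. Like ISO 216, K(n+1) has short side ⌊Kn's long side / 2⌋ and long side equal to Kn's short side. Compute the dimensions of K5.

K1 = 599 × 847 mm (from K0 by 1 halving).
K2: ⌊847/2⌋ × 599 = 423 × 599 mm
K3: ⌊599/2⌋ × 423 = 299 × 423 mm
K4: ⌊423/2⌋ × 299 = 211 × 299 mm
K5: ⌊299/2⌋ × 211 = 149 × 211 mm

149 × 211 mm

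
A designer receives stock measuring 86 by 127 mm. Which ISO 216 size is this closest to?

B7 (88 × 125 mm)

Aspect ratio 127/86 ≈ 1.477 (ISO target is √2 ≈ 1.414).
In the B-series (B0 = 1000 × 1414 mm): B7 = 88 × 125 mm.
Off by 4 mm total — nearest standard size.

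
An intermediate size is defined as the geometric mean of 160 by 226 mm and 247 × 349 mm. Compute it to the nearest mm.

199 × 281 mm

Short side: √(160 · 247) = √39520 ≈ 198.8 → 199 mm
Long side: √(226 · 349) = √78874 ≈ 280.8 → 281 mm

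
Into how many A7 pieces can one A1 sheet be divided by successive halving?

64

A1 = 594 × 841 mm; A7 = 74 × 105 mm.
Each halving step doubles the count; 6 steps from A1 to A7.
2^6 = 64.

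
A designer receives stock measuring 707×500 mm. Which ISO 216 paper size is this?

B2 (500 × 707 mm)

Aspect ratio 707/500 ≈ 1.414 — close to the ISO √2 ≈ 1.414.
In the B-series (B0 = 1000 × 1414 mm): B2 = 500 × 707 mm.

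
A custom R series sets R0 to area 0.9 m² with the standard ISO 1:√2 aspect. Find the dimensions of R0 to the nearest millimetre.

Let the short side be w mm. Then w · w√2 = 0.9 m² = 900,000 mm².
w² = 900,000/√2, so w ≈ 797.7 mm; long side = w√2 ≈ 1128.2 mm.

798 × 1128 mm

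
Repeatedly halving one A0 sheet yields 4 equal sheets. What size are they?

A2

4 = 2^2, so 2 halving steps.
A0 → A1 → … → A2 after 2 steps.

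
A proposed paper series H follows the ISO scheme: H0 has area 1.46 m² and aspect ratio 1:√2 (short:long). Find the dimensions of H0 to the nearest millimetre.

Let the short side be w mm. Then w · w√2 = 1.46 m² = 1,460,000 mm².
w² = 1,460,000/√2, so w ≈ 1016.1 mm; long side = w√2 ≈ 1436.9 mm.

1016 × 1437 mm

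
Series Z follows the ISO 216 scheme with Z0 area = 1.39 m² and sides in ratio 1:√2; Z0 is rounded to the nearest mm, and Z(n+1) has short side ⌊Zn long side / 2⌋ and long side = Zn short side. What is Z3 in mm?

Let Z0's short side be w mm. w · w√2 = 1.39 m² = 1,390,000 mm², so w ≈ 991.4 mm and w√2 ≈ 1402.1 mm → Z0 = 991 × 1402 mm.
Z1: ⌊1402/2⌋ × 991 = 701 × 991 mm
Z2: ⌊991/2⌋ × 701 = 495 × 701 mm
Z3: ⌊701/2⌋ × 495 = 350 × 495 mm

350 × 495 mm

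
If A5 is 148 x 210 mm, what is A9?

A6: ⌊210/2⌋ × 148 = 105 × 148 mm
A7: ⌊148/2⌋ × 105 = 74 × 105 mm
A8: ⌊105/2⌋ × 74 = 52 × 74 mm
A9: ⌊74/2⌋ × 52 = 37 × 52 mm

37 × 52 mm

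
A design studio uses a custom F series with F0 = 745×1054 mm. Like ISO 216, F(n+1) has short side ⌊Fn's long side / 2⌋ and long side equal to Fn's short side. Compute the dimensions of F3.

F1: ⌊1054/2⌋ × 745 = 527 × 745 mm
F2: ⌊745/2⌋ × 527 = 372 × 527 mm
F3: ⌊527/2⌋ × 372 = 263 × 372 mm

263 × 372 mm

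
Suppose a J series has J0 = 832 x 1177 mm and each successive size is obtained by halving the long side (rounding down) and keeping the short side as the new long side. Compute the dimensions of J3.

J1: ⌊1177/2⌋ × 832 = 588 × 832 mm
J2: ⌊832/2⌋ × 588 = 416 × 588 mm
J3: ⌊588/2⌋ × 416 = 294 × 416 mm

294 × 416 mm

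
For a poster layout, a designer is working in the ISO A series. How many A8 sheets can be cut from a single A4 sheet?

Each ISO step halves the sheet: 1 × A4 → 2 × A5 → 4 × A6 → 8 × A7 → …
From A4 to A8 is 4 halving steps: 2^4 = 16.

16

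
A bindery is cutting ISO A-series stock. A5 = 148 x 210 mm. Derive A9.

37 × 52 mm

A6: ⌊210/2⌋ × 148 = 105 × 148 mm
A7: ⌊148/2⌋ × 105 = 74 × 105 mm
A8: ⌊105/2⌋ × 74 = 52 × 74 mm
A9: ⌊74/2⌋ × 52 = 37 × 52 mm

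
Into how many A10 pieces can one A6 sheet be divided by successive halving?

16

Each ISO step halves the sheet: 1 × A6 → 2 × A7 → 4 × A8 → 8 × A9 → …
From A6 to A10 is 4 halving steps: 2^4 = 16.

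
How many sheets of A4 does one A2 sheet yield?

Each ISO step halves the sheet: 1 × A2 → 2 × A3 → 4 × A4
From A2 to A4 is 2 halving steps: 2^2 = 4.

4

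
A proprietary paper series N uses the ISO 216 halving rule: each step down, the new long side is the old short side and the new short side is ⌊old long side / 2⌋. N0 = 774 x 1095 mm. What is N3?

273 × 387 mm

N1: ⌊1095/2⌋ × 774 = 547 × 774 mm
N2: ⌊774/2⌋ × 547 = 387 × 547 mm
N3: ⌊547/2⌋ × 387 = 273 × 387 mm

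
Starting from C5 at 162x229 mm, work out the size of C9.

C6: ⌊229/2⌋ × 162 = 114 × 162 mm
C7: ⌊162/2⌋ × 114 = 81 × 114 mm
C8: ⌊114/2⌋ × 81 = 57 × 81 mm
C9: ⌊81/2⌋ × 57 = 40 × 57 mm

40 × 57 mm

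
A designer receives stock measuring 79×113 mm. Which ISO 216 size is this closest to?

C7 (81 × 114 mm)

Aspect ratio 113/79 ≈ 1.430 (ISO target is √2 ≈ 1.414).
In the C-series (envelope sizes, between A and B): C7 = 81 × 114 mm.
Off by 3 mm total — nearest standard size.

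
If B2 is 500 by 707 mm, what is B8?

B3: ⌊707/2⌋ × 500 = 353 × 500 mm
B4: ⌊500/2⌋ × 353 = 250 × 353 mm
B5: ⌊353/2⌋ × 250 = 176 × 250 mm
B6: ⌊250/2⌋ × 176 = 125 × 176 mm
B7: ⌊176/2⌋ × 125 = 88 × 125 mm
B8: ⌊125/2⌋ × 88 = 62 × 88 mm

62 × 88 mm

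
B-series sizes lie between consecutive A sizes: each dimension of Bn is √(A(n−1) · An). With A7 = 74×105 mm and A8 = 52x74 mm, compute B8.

Short side: √(74 · 52) = √3848 ≈ 62.0 → 62 mm
Long side: √(105 · 74) = √7770 ≈ 88.1 → 88 mm

62 × 88 mm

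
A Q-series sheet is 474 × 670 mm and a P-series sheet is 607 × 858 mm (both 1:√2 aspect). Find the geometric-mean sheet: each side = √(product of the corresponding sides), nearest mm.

Short side: √(474 · 607) = √287718 ≈ 536.4 → 536 mm
Long side: √(670 · 858) = √574860 ≈ 758.2 → 758 mm

536 × 758 mm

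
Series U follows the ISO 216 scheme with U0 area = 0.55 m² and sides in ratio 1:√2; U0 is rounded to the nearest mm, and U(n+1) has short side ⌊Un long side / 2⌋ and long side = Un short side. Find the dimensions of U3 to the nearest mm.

Let U0's short side be w mm. w · w√2 = 0.55 m² = 550,000 mm², so w ≈ 623.6 mm and w√2 ≈ 881.9 mm → U0 = 624 × 882 mm.
U1: ⌊882/2⌋ × 624 = 441 × 624 mm
U2: ⌊624/2⌋ × 441 = 312 × 441 mm
U3: ⌊441/2⌋ × 312 = 220 × 312 mm

220 × 312 mm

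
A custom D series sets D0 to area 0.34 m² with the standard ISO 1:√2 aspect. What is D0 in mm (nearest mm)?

490 × 693 mm

Let the short side be w mm. Then w · w√2 = 0.34 m² = 340,000 mm².
w² = 340,000/√2, so w ≈ 490.3 mm; long side = w√2 ≈ 693.4 mm.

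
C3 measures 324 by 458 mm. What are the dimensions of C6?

C4: ⌊458/2⌋ × 324 = 229 × 324 mm
C5: ⌊324/2⌋ × 229 = 162 × 229 mm
C6: ⌊229/2⌋ × 162 = 114 × 162 mm

114 × 162 mm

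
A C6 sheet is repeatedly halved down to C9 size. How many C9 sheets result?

Each ISO step halves the sheet: 1 × C6 → 2 × C7 → 4 × C8 → 8 × C9
From C6 to C9 is 3 halving steps: 2^3 = 8.

8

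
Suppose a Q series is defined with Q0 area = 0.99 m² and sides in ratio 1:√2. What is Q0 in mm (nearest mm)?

837 × 1183 mm

Let the short side be w mm. Then w · w√2 = 0.99 m² = 990,000 mm².
w² = 990,000/√2, so w ≈ 836.7 mm; long side = w√2 ≈ 1183.2 mm.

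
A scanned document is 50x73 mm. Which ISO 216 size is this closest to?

Aspect ratio 73/50 ≈ 1.460 (ISO target is √2 ≈ 1.414).
In the A-series (A0 area = 1 m²): A8 = 52 × 74 mm.
Off by 3 mm total — nearest standard size.

A8 (52 × 74 mm)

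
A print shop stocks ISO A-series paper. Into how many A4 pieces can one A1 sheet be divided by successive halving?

8

A1 = 594 × 841 mm; A4 = 210 × 297 mm.
Each halving step doubles the count; 3 steps from A1 to A4.
2^3 = 8.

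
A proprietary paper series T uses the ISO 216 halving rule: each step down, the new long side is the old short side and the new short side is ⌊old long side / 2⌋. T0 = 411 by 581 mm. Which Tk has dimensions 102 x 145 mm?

T4

T0: 411 × 581 mm
T1: 290 × 411 mm
T2: 205 × 290 mm
T3: 145 × 205 mm
T4: 102 × 145 mm
T5: 72 × 102 mm
→ matches T4.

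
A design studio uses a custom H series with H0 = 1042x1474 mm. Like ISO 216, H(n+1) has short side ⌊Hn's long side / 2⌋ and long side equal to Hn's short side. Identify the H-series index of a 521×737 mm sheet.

H2

H0: 1042 × 1474 mm
H1: 737 × 1042 mm
H2: 521 × 737 mm
H3: 368 × 521 mm
→ matches H2.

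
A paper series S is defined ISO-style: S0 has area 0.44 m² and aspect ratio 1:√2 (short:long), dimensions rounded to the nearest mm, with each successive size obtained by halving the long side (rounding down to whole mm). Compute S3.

197 × 279 mm

Let S0's short side be w mm. w · w√2 = 0.44 m² = 440,000 mm², so w ≈ 557.8 mm and w√2 ≈ 788.8 mm → S0 = 558 × 789 mm.
S1: ⌊789/2⌋ × 558 = 394 × 558 mm
S2: ⌊558/2⌋ × 394 = 279 × 394 mm
S3: ⌊394/2⌋ × 279 = 197 × 279 mm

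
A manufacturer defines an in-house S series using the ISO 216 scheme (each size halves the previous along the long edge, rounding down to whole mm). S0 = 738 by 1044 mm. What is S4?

S1: ⌊1044/2⌋ × 738 = 522 × 738 mm
S2: ⌊738/2⌋ × 522 = 369 × 522 mm
S3: ⌊522/2⌋ × 369 = 261 × 369 mm
S4: ⌊369/2⌋ × 261 = 184 × 261 mm

184 × 261 mm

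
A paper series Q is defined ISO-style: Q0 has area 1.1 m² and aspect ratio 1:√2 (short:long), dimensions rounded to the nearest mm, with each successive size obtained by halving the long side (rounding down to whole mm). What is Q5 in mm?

155 × 220 mm

Let Q0's short side be w mm. w · w√2 = 1.1 m² = 1,100,000 mm², so w ≈ 881.9 mm and w√2 ≈ 1247.3 mm → Q0 = 882 × 1247 mm.
Q1: ⌊1247/2⌋ × 882 = 623 × 882 mm
Q2: ⌊882/2⌋ × 623 = 441 × 623 mm
Q3: ⌊623/2⌋ × 441 = 311 × 441 mm
Q4: ⌊441/2⌋ × 311 = 220 × 311 mm
Q5: ⌊311/2⌋ × 220 = 155 × 220 mm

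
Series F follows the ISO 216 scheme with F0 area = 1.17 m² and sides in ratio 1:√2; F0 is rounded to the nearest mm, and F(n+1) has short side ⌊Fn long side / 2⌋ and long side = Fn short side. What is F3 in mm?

321 × 455 mm

Let F0's short side be w mm. w · w√2 = 1.17 m² = 1,170,000 mm², so w ≈ 909.6 mm and w√2 ≈ 1286.3 mm → F0 = 910 × 1286 mm.
F1: ⌊1286/2⌋ × 910 = 643 × 910 mm
F2: ⌊910/2⌋ × 643 = 455 × 643 mm
F3: ⌊643/2⌋ × 455 = 321 × 455 mm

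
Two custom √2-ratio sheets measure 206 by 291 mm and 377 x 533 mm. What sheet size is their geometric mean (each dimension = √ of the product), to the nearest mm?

Short side: √(206 · 377) = √77662 ≈ 278.7 → 279 mm
Long side: √(291 · 533) = √155103 ≈ 393.8 → 394 mm

279 × 394 mm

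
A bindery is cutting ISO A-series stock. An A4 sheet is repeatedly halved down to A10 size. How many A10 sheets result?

64

Each ISO step halves the sheet: 1 × A4 → 2 × A5 → 4 × A6 → 8 × A7 → …
From A4 to A10 is 6 halving steps: 2^6 = 64.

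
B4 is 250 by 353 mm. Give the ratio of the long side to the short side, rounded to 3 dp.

353 / 250 = 1.412
ISO 216 targets √2 ≈ 1.414; the -0.002 deviation is from mm rounding.

1.412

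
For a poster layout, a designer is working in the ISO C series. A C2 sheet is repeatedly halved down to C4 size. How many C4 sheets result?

4

Each ISO step halves the sheet: 1 × C2 → 2 × C3 → 4 × C4
From C2 to C4 is 2 halving steps: 2^2 = 4.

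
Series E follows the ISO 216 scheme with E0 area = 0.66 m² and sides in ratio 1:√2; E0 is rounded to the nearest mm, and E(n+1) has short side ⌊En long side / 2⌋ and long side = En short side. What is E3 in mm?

Let E0's short side be w mm. w · w√2 = 0.66 m² = 660,000 mm², so w ≈ 683.1 mm and w√2 ≈ 966.1 mm → E0 = 683 × 966 mm.
E1: ⌊966/2⌋ × 683 = 483 × 683 mm
E2: ⌊683/2⌋ × 483 = 341 × 483 mm
E3: ⌊483/2⌋ × 341 = 241 × 341 mm

241 × 341 mm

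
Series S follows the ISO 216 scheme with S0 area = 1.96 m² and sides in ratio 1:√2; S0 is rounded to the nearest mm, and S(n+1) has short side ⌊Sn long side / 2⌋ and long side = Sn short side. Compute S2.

588 × 832 mm

Let S0's short side be w mm. w · w√2 = 1.96 m² = 1,960,000 mm², so w ≈ 1177.3 mm and w√2 ≈ 1664.9 mm → S0 = 1177 × 1665 mm.
S1: ⌊1665/2⌋ × 1177 = 832 × 1177 mm
S2: ⌊1177/2⌋ × 832 = 588 × 832 mm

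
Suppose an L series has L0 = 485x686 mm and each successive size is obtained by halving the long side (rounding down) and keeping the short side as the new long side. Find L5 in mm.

85 × 121 mm

L1: ⌊686/2⌋ × 485 = 343 × 485 mm
L2: ⌊485/2⌋ × 343 = 242 × 343 mm
L3: ⌊343/2⌋ × 242 = 171 × 242 mm
L4: ⌊242/2⌋ × 171 = 121 × 171 mm
L5: ⌊171/2⌋ × 121 = 85 × 121 mm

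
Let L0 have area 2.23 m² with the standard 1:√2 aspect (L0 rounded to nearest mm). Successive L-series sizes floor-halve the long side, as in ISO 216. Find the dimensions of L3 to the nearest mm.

Let L0's short side be w mm. w · w√2 = 2.23 m² = 2,230,000 mm², so w ≈ 1255.7 mm and w√2 ≈ 1775.9 mm → L0 = 1256 × 1776 mm.
L1: ⌊1776/2⌋ × 1256 = 888 × 1256 mm
L2: ⌊1256/2⌋ × 888 = 628 × 888 mm
L3: ⌊888/2⌋ × 628 = 444 × 628 mm

444 × 628 mm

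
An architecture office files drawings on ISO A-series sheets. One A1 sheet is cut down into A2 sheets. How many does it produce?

2

A1 = 594 × 841 mm; A2 = 420 × 594 mm.
Each halving step doubles the count; 1 step from A1 to A2.
2^1 = 2.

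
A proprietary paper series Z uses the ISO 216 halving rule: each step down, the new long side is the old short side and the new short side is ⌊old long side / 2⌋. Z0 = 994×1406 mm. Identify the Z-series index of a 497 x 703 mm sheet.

Z2

Z0: 994 × 1406 mm
Z1: 703 × 994 mm
Z2: 497 × 703 mm
Z3: 351 × 497 mm
→ matches Z2.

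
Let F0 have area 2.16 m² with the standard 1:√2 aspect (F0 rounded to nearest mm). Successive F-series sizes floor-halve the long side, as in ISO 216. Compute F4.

Let F0's short side be w mm. w · w√2 = 2.16 m² = 2,160,000 mm², so w ≈ 1235.9 mm and w√2 ≈ 1747.8 mm → F0 = 1236 × 1748 mm.
F1: ⌊1748/2⌋ × 1236 = 874 × 1236 mm
F2: ⌊1236/2⌋ × 874 = 618 × 874 mm
F3: ⌊874/2⌋ × 618 = 437 × 618 mm
F4: ⌊618/2⌋ × 437 = 309 × 437 mm

309 × 437 mm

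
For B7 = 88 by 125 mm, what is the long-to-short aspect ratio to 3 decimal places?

125 / 88 = 1.420
ISO 216 targets √2 ≈ 1.414; the +0.006 deviation is from mm rounding.

1.420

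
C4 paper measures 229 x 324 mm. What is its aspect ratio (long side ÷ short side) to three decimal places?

324 / 229 = 1.415
Matches √2 ≈ 1.414 — the ISO 216 defining ratio.

1.415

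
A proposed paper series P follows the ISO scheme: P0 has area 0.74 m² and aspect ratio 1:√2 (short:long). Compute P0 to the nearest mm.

723 × 1023 mm

Let the short side be w mm. Then w · w√2 = 0.74 m² = 740,000 mm².
w² = 740,000/√2, so w ≈ 723.4 mm; long side = w√2 ≈ 1023.0 mm.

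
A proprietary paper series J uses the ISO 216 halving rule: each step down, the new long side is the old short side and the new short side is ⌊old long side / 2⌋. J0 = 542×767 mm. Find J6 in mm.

67 × 95 mm

J1: ⌊767/2⌋ × 542 = 383 × 542 mm
J2: ⌊542/2⌋ × 383 = 271 × 383 mm
J3: ⌊383/2⌋ × 271 = 191 × 271 mm
J4: ⌊271/2⌋ × 191 = 135 × 191 mm
J5: ⌊191/2⌋ × 135 = 95 × 135 mm
J6: ⌊135/2⌋ × 95 = 67 × 95 mm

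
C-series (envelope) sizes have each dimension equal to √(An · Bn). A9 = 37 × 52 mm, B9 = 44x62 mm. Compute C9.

40 × 57 mm

Short side: √(37 · 44) = √1628 ≈ 40.3 → 40 mm
Long side: √(52 · 62) = √3224 ≈ 56.8 → 57 mm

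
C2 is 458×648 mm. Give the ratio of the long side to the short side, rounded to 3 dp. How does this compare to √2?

1.415

648 / 458 = 1.415
Matches √2 ≈ 1.414 — the ISO 216 defining ratio.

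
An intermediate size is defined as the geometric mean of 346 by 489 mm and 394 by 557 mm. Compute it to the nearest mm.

369 × 522 mm

Short side: √(346 · 394) = √136324 ≈ 369.2 → 369 mm
Long side: √(489 · 557) = √272373 ≈ 521.9 → 522 mm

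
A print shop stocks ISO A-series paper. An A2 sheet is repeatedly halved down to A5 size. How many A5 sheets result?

8

Each ISO step halves the sheet: 1 × A2 → 2 × A3 → 4 × A4 → 8 × A5
From A2 to A5 is 3 halving steps: 2^3 = 8.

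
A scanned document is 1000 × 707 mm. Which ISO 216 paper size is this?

Aspect ratio 1000/707 ≈ 1.414 — close to the ISO √2 ≈ 1.414.
In the B-series (B0 = 1000 × 1414 mm): B1 = 707 × 1000 mm.

B1 (707 × 1000 mm)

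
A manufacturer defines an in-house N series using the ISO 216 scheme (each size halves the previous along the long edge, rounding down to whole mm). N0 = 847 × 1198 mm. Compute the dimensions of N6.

N1: ⌊1198/2⌋ × 847 = 599 × 847 mm
N2: ⌊847/2⌋ × 599 = 423 × 599 mm
N3: ⌊599/2⌋ × 423 = 299 × 423 mm
N4: ⌊423/2⌋ × 299 = 211 × 299 mm
N5: ⌊299/2⌋ × 211 = 149 × 211 mm
N6: ⌊211/2⌋ × 149 = 105 × 149 mm

105 × 149 mm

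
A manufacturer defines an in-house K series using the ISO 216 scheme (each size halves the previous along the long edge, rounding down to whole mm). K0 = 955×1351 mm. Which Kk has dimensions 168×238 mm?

K0: 955 × 1351 mm
K1: 675 × 955 mm
K2: 477 × 675 mm
K3: 337 × 477 mm
K4: 238 × 337 mm
K5: 168 × 238 mm
K6: 119 × 168 mm
→ matches K5.

K5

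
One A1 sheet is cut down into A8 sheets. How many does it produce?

128

Each ISO step halves the sheet: 1 × A1 → 2 × A2 → 4 × A3 → 8 × A4 → …
From A1 to A8 is 7 halving steps: 2^7 = 128.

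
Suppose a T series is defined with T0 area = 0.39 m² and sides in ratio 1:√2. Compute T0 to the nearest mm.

525 × 743 mm

Let the short side be w mm. Then w · w√2 = 0.39 m² = 390,000 mm².
w² = 390,000/√2, so w ≈ 525.1 mm; long side = w√2 ≈ 742.7 mm.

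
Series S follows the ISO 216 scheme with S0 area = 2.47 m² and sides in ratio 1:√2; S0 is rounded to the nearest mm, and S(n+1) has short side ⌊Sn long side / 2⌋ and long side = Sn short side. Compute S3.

467 × 661 mm

Let S0's short side be w mm. w · w√2 = 2.47 m² = 2,470,000 mm², so w ≈ 1321.6 mm and w√2 ≈ 1869.0 mm → S0 = 1322 × 1869 mm.
S1: ⌊1869/2⌋ × 1322 = 934 × 1322 mm
S2: ⌊1322/2⌋ × 934 = 661 × 934 mm
S3: ⌊934/2⌋ × 661 = 467 × 661 mm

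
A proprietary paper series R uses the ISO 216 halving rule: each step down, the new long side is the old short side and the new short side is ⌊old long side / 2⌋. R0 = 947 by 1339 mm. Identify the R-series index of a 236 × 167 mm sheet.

R0: 947 × 1339 mm
R1: 669 × 947 mm
R2: 473 × 669 mm
R3: 334 × 473 mm
R4: 236 × 334 mm
R5: 167 × 236 mm
R6: 118 × 167 mm
→ matches R5.

R5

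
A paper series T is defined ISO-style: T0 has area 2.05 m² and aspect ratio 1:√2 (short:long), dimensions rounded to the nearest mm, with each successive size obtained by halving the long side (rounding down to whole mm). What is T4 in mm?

301 × 425 mm

Let T0's short side be w mm. w · w√2 = 2.05 m² = 2,050,000 mm², so w ≈ 1204.0 mm and w√2 ≈ 1702.7 mm → T0 = 1204 × 1703 mm.
T1: ⌊1703/2⌋ × 1204 = 851 × 1204 mm
T2: ⌊1204/2⌋ × 851 = 602 × 851 mm
T3: ⌊851/2⌋ × 602 = 425 × 602 mm
T4: ⌊602/2⌋ × 425 = 301 × 425 mm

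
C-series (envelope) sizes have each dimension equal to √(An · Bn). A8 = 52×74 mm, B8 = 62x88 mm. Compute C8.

57 × 81 mm

Short side: √(52 · 62) = √3224 ≈ 56.8 → 57 mm
Long side: √(74 · 88) = √6512 ≈ 80.7 → 81 mm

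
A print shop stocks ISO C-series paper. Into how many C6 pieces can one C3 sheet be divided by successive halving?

8

Each ISO step halves the sheet: 1 × C3 → 2 × C4 → 4 × C5 → 8 × C6
From C3 to C6 is 3 halving steps: 2^3 = 8.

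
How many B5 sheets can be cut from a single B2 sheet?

Each ISO step halves the sheet: 1 × B2 → 2 × B3 → 4 × B4 → 8 × B5
From B2 to B5 is 3 halving steps: 2^3 = 8.

8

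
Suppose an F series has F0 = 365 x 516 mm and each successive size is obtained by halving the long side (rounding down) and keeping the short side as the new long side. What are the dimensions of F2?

182 × 258 mm

F1: ⌊516/2⌋ × 365 = 258 × 365 mm
F2: ⌊365/2⌋ × 258 = 182 × 258 mm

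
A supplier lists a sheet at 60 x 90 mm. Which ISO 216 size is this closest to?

Aspect ratio 90/60 ≈ 1.500 (ISO target is √2 ≈ 1.414).
In the B-series (B0 = 1000 × 1414 mm): B8 = 62 × 88 mm.
Off by 4 mm total — nearest standard size.

B8 (62 × 88 mm)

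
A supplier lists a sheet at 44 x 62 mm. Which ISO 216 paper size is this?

B9 (44 × 62 mm)

Aspect ratio 62/44 ≈ 1.409 — close to the ISO √2 ≈ 1.414.
In the B-series (B0 = 1000 × 1414 mm): B9 = 44 × 62 mm.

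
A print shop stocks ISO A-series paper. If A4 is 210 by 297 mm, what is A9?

37 × 52 mm

A5: ⌊297/2⌋ × 210 = 148 × 210 mm
A6: ⌊210/2⌋ × 148 = 105 × 148 mm
A7: ⌊148/2⌋ × 105 = 74 × 105 mm
A8: ⌊105/2⌋ × 74 = 52 × 74 mm
A9: ⌊74/2⌋ × 52 = 37 × 52 mm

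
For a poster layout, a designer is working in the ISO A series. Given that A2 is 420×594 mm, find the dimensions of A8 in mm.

52 × 74 mm

A3: ⌊594/2⌋ × 420 = 297 × 420 mm
A4: ⌊420/2⌋ × 297 = 210 × 297 mm
A5: ⌊297/2⌋ × 210 = 148 × 210 mm
A6: ⌊210/2⌋ × 148 = 105 × 148 mm
A7: ⌊148/2⌋ × 105 = 74 × 105 mm
A8: ⌊105/2⌋ × 74 = 52 × 74 mm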